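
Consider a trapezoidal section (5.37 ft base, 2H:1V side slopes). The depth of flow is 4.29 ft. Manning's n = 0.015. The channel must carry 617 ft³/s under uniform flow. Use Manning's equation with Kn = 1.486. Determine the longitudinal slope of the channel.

S = 0.0033

With bottom width b = 5.37 ft and side slope z = 2: A = (b + zy)y = (5.37 + 2×4.29)×4.29 = 59.85 ft²; P = b + 2y√(1+z²) = 5.37 + 2×4.29×2.236 = 24.56 ft.
Hydraulic radius R = A/P = 59.85/24.56 = 2.437 ft.
From Manning's equation, S = [nQ / (1.486 A R^(2/3))]² = [0.015 × 617 / (1.486 × 59.85 × 2.437^(2/3))]² = 0.0033.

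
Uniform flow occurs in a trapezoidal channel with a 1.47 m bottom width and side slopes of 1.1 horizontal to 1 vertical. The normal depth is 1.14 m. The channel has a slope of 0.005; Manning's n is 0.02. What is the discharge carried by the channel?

Q = 8.15 m³/s

With bottom width b = 1.47 m and side slope z = 1.1: A = (b + zy)y = (1.47 + 1.1×1.14)×1.14 = 3.105 m²; P = b + 2y√(1+z²) = 1.47 + 2×1.14×1.487 = 4.859 m.
Hydraulic radius R = A/P = 3.105/4.859 = 0.639 m.
Manning's equation: Q = (1/n) A R^(2/3) S^(1/2) = (1/0.02) × 3.105 × 0.639^(2/3) × 0.005^(1/2) = 8.15 m³/s.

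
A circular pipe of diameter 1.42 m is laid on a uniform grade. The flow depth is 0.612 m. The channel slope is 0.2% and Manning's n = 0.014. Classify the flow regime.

For a circular section of diameter D = 1.42 m at depth y = 0.612 m, the central angle is θ = 2 arccos(1 − 2y/D) = 2.865 rad. Then A = (D²/8)(θ − sin θ) = 0.6531 m² and P = Dθ/2 = 2.034 m.
Hydraulic radius R = A/P = 0.6531/2.034 = 0.3211 m.
V = (1/n) R^(2/3) √S = (1/0.014) × 0.3211^(2/3) × √0.002 = 1.498 m/s. Hydraulic depth D_h = A/T = 0.6531/1.406 = 0.4644 m.
Froude number Fr = V/√(g·D_h) = 1.498/√(9.81×0.4644) = 0.702, which is less than 1, so the flow is subcritical.

subcritical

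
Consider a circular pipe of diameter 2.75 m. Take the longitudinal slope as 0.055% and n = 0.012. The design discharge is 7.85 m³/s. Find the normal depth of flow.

Manning's equation rearranged: A R^(2/3) = nQ / (1·√S) = 0.012 × 7.85 / (√0.00055) = 4.017.
Try y = 2.43 m: A R^(2/3) = 4.888 — over.
Try y = 1.64 m: A R^(2/3) = 3.08 — short.
Try y = 1.98 m: A R^(2/3) = 4.016 — close enough.

y_n = 1.98 m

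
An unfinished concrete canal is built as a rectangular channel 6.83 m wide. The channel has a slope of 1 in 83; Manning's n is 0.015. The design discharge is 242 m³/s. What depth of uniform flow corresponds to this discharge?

y_n = 3.4 m

Manning's equation rearranged: A R^(2/3) = nQ / (1·√S) = 0.015 × 242 / (√0.01205) = 33.07.
Trying y = 2.81 m: A R^(2/3) = 25.61 — low.
Trying y = 4.07 m: A R^(2/3) = 42 — high.
Trying y = 3.4 m: A R^(2/3) = 33.13 — close enough.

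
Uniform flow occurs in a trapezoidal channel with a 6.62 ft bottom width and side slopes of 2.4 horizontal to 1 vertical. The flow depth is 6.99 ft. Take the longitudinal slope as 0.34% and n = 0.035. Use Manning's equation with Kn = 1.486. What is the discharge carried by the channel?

With bottom width b = 6.62 ft and side slope z = 2.4: A = (b + zy)y = (6.62 + 2.4×6.99)×6.99 = 163.5 ft²; P = b + 2y√(1+z²) = 6.62 + 2×6.99×2.6 = 42.97 ft.
Hydraulic radius R = A/P = 163.5/42.97 = 3.806 ft.
Manning's equation: Q = (1.486/n) A R^(2/3) S^(1/2) = (1.486/0.035) × 163.5 × 3.806^(2/3) × 0.0034^(1/2) = 987 ft³/s.

Q = 987 ft³/s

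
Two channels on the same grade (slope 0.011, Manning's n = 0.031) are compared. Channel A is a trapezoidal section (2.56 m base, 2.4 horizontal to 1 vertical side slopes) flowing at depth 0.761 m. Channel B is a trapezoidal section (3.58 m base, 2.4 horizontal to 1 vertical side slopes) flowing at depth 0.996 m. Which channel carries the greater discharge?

Channel A: With bottom width b = 2.56 m and side slope z = 2.4: A = (b + zy)y = (2.56 + 2.4×0.761)×0.761 = 3.338 m²; P = b + 2y√(1+z²) = 2.56 + 2×0.761×2.6 = 6.517 m. Hydraulic radius R = A/P = 3.338/6.517 = 0.5122 m. Q_A = (1/0.031)·3.338·0.5122^(2/3)·√0.011 = 7.23 m³/s.
Channel B: With bottom width b = 3.58 m and side slope z = 2.4: A = (b + zy)y = (3.58 + 2.4×0.996)×0.996 = 5.947 m²; P = b + 2y√(1+z²) = 3.58 + 2×0.996×2.6 = 8.759 m. Hydraulic radius R = A/P = 5.947/8.759 = 0.6789 m. Q_B = (1/0.031)·5.947·0.6789^(2/3)·√0.011 = 15.54 m³/s.
Q_A = 7.23 m³/s vs Q_B = 15.54 m³/s, so channel B carries more.

channel B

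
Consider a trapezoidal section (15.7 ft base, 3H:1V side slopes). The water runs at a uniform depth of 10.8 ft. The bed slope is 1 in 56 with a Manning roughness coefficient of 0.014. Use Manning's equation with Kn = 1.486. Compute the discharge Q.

Q = 24800 ft³/s

With bottom width b = 15.7 ft and side slope z = 3: A = (b + zy)y = (15.7 + 3×10.8)×10.8 = 519.5 ft²; P = b + 2y√(1+z²) = 15.7 + 2×10.8×3.162 = 84.01 ft.
Hydraulic radius R = A/P = 519.5/84.01 = 6.184 ft.
Manning's equation: Q = (1.486/n) A R^(2/3) S^(1/2) = (1.486/0.014) × 519.5 × 6.184^(2/3) × 0.01786^(1/2) = 24800 ft³/s.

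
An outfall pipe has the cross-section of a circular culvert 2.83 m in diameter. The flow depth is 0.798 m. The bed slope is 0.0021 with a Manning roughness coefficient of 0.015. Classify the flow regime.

For a circular section of diameter D = 2.83 m at depth y = 0.798 m, the central angle is θ = 2 arccos(1 − 2y/D) = 2.239 rad. Then A = (D²/8)(θ − sin θ) = 1.456 m² and P = Dθ/2 = 3.168 m.
Hydraulic radius R = A/P = 1.456/3.168 = 0.4595 m.
V = (1/n) R^(2/3) √S = (1/0.015) × 0.4595^(2/3) × √0.0021 = 1.819 m/s. Hydraulic depth D_h = A/T = 1.456/2.547 = 0.5717 m.
Froude number Fr = V/√(g·D_h) = 1.819/√(9.81×0.5717) = 0.768, which is less than 1, so the flow is subcritical.

subcritical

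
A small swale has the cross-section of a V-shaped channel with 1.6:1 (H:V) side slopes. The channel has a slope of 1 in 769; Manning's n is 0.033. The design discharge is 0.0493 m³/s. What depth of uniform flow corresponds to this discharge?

Manning's equation rearranged: A R^(2/3) = nQ / (1·√S) = 0.033 × 0.0493 / (√0.0013) = 0.04512.
Trying y = 0.396 m: A R^(2/3) = 0.07636 — high.
Trying y = 0.27 m: A R^(2/3) = 0.0275 — low.
Trying y = 0.325 m: A R^(2/3) = 0.04509 — close enough.

y_n = 0.325 m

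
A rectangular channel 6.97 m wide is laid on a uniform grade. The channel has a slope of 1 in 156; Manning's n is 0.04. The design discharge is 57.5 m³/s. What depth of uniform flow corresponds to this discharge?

y_n = 3 m

Manning's equation rearranged: A R^(2/3) = nQ / (1·√S) = 0.04 × 57.5 / (√0.00641) = 28.73.
Trying y = 2.27 m: A R^(2/3) = 19.56 — too small.
Trying y = 3.57 m: A R^(2/3) = 36.32 — too large.
Trying y = 3 m: A R^(2/3) = 28.75 — matches.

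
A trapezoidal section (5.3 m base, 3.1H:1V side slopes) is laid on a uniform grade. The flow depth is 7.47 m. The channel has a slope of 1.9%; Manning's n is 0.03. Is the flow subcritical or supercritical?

With bottom width b = 5.3 m and side slope z = 3.1: A = (b + zy)y = (5.3 + 3.1×7.47)×7.47 = 212.6 m²; P = b + 2y√(1+z²) = 5.3 + 2×7.47×3.257 = 53.96 m.
Hydraulic radius R = A/P = 212.6/53.96 = 3.939 m.
V = (1/n) R^(2/3) √S = (1/0.03) × 3.939^(2/3) × √0.019 = 11.46 m/s. Hydraulic depth D_h = A/T = 212.6/51.61 = 4.119 m.
Froude number Fr = V/√(g·D_h) = 11.46/√(9.81×4.119) = 1.8, which is greater than 1, so the flow is supercritical.

supercritical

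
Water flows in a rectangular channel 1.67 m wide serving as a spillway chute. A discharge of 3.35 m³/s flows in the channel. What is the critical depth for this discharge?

For a rectangular channel, critical depth y_c = (q²/g)^(1/3) where q = Q/b = 3.35/1.67 = 2.006 m²/s.
So y_c = (2.006²/9.81)^(1/3) = 0.743 m.

y_c = 0.743 m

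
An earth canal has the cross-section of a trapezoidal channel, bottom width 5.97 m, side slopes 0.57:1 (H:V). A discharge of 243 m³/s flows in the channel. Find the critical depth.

At critical depth, Q² T / (g A³) = 1, i.e. A³/T = Q²/g = 243²/9.81 = 6019.
At y = 5.5 m: A³/T = 10260 — over.
At y = 4.72 m: A³/T = 6017 — close enough.

y_c = 4.72 m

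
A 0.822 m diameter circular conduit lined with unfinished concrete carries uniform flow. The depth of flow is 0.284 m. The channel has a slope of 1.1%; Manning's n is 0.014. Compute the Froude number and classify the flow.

supercritical

For a circular section of diameter D = 0.822 m at depth y = 0.284 m, the central angle is θ = 2 arccos(1 − 2y/D) = 2.513 rad. Then A = (D²/8)(θ − sin θ) = 0.1626 m² and P = Dθ/2 = 1.033 m.
Hydraulic radius R = A/P = 0.1626/1.033 = 0.1574 m.
V = (1/n) R^(2/3) √S = (1/0.014) × 0.1574^(2/3) × √0.011 = 2.184 m/s. Hydraulic depth D_h = A/T = 0.1626/0.7818 = 0.208 m.
Froude number Fr = V/√(g·D_h) = 2.184/√(9.81×0.208) = 1.53, which is greater than 1, so the flow is supercritical.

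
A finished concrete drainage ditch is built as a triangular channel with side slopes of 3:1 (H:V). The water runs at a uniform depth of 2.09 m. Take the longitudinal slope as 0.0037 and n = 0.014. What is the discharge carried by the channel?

Q = 56.6 m³/s

For a triangular section with side slope z = 3: A = zy² = 3×2.09² = 13.1 m²; P = 2y√(1+z²) = 2×2.09×3.162 = 13.22 m.
Hydraulic radius R = A/P = 13.1/13.22 = 0.9914 m.
Manning's equation: Q = (1/n) A R^(2/3) S^(1/2) = (1/0.014) × 13.1 × 0.9914^(2/3) × 0.0037^(1/2) = 56.6 m³/s.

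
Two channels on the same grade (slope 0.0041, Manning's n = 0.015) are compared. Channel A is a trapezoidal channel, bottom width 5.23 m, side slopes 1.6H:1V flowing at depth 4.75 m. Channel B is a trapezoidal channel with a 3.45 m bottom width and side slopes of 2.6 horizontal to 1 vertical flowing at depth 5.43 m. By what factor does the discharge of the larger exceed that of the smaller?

1.64

Channel A: With bottom width b = 5.23 m and side slope z = 1.6: A = (b + zy)y = (5.23 + 1.6×4.75)×4.75 = 60.94 m²; P = b + 2y√(1+z²) = 5.23 + 2×4.75×1.887 = 23.15 m. Hydraulic radius R = A/P = 60.94/23.15 = 2.632 m. Q_A = (1/0.015)·60.94·2.632^(2/3)·√0.0041 = 495.9 m³/s.
Channel B: With bottom width b = 3.45 m and side slope z = 2.6: A = (b + zy)y = (3.45 + 2.6×5.43)×5.43 = 95.39 m²; P = b + 2y√(1+z²) = 3.45 + 2×5.43×2.786 = 33.7 m. Hydraulic radius R = A/P = 95.39/33.7 = 2.83 m. Q_B = (1/0.015)·95.39·2.83^(2/3)·√0.0041 = 814.8 m³/s.
The larger discharge is 814.8 m³/s and the smaller is 495.9 m³/s; the ratio is 1.64.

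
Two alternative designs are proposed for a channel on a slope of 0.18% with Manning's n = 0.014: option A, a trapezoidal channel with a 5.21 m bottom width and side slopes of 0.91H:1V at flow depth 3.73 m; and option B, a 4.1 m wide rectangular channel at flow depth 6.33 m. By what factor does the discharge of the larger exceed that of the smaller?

Channel A: With bottom width b = 5.21 m and side slope z = 0.91: A = (b + zy)y = (5.21 + 0.91×3.73)×3.73 = 32.09 m²; P = b + 2y√(1+z²) = 5.21 + 2×3.73×1.352 = 15.3 m. Hydraulic radius R = A/P = 32.09/15.3 = 2.098 m. Q_A = (1/0.014)·32.09·2.098^(2/3)·√0.0018 = 159.4 m³/s.
Channel B: Flow area A = b·y = 4.1 × 6.33 = 25.95 m². Wetted perimeter P = b + 2y = 4.1 + 2×6.33 = 16.76 m. Hydraulic radius R = A/P = 25.95/16.76 = 1.549 m. Q_B = (1/0.014)·25.95·1.549^(2/3)·√0.0018 = 105.3 m³/s.
The larger discharge is 159.4 m³/s and the smaller is 105.3 m³/s; the ratio is 1.51.

1.51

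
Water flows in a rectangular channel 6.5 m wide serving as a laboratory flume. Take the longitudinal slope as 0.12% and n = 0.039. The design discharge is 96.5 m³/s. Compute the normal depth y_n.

Manning's equation rearranged: A R^(2/3) = nQ / (1·√S) = 0.039 × 96.5 / (√0.0012) = 108.6.
Trying y = 11.3 m: A R^(2/3) = 136.2 — over.
Trying y = 9.3 m: A R^(2/3) = 108.6 — matches.

y_n = 9.3 m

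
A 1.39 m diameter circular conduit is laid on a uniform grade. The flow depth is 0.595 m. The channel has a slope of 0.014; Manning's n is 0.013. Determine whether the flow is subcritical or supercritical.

supercritical

For a circular section of diameter D = 1.39 m at depth y = 0.595 m, the central angle is θ = 2 arccos(1 − 2y/D) = 2.853 rad. Then A = (D²/8)(θ − sin θ) = 0.6202 m² and P = Dθ/2 = 1.983 m.
Hydraulic radius R = A/P = 0.6202/1.983 = 0.3128 m.
V = (1/n) R^(2/3) √S = (1/0.013) × 0.3128^(2/3) × √0.014 = 4.194 m/s. Hydraulic depth D_h = A/T = 0.6202/1.376 = 0.4509 m.
Froude number Fr = V/√(g·D_h) = 4.194/√(9.81×0.4509) = 1.99, which is greater than 1, so the flow is supercritical.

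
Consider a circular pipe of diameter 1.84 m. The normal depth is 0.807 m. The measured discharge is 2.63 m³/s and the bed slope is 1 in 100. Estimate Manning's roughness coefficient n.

n = 0.024

For a circular section of diameter D = 1.84 m at depth y = 0.807 m, the central angle is θ = 2 arccos(1 − 2y/D) = 2.895 rad. Then A = (D²/8)(θ − sin θ) = 1.122 m² and P = Dθ/2 = 2.664 m.
Hydraulic radius R = A/P = 1.122/2.664 = 0.4213 m.
Rearranging Manning's equation: n = (1/Q) A R^(2/3) S^(1/2) = (1/2.63) × 1.122 × 0.4213^(2/3) × √0.01 = 0.024.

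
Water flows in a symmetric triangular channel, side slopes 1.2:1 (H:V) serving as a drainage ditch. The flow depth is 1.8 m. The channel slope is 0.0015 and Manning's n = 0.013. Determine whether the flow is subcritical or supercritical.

subcritical

For a triangular section with side slope z = 1.2: A = zy² = 1.2×1.8² = 3.888 m²; P = 2y√(1+z²) = 2×1.8×1.562 = 5.623 m.
Hydraulic radius R = A/P = 3.888/5.623 = 0.6914 m.
V = (1/n) R^(2/3) √S = (1/0.013) × 0.6914^(2/3) × √0.0015 = 2.329 m/s. Hydraulic depth D_h = A/T = 3.888/4.32 = 0.9 m.
Froude number Fr = V/√(g·D_h) = 2.329/√(9.81×0.9) = 0.784, which is less than 1, so the flow is subcritical.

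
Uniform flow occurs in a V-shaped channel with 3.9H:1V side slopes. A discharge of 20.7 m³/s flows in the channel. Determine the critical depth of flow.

y_c = 1.42 m

At critical depth, Q² T / (g A³) = 1, i.e. A³/T = Q²/g = 20.7²/9.81 = 43.68.
Try y = 1.66 m: A³/T = 95.86 — over.
Try y = 1.03 m: A³/T = 8.816 — short.
Try y = 1.42 m: A³/T = 43.91 — ≈ 43.68.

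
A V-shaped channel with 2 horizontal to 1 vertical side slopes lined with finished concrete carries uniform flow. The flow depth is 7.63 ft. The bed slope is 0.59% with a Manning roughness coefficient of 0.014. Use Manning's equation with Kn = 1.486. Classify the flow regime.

supercritical

For a triangular section with side slope z = 2: A = zy² = 2×7.63² = 116.4 ft²; P = 2y√(1+z²) = 2×7.63×2.236 = 34.12 ft.
Hydraulic radius R = A/P = 116.4/34.12 = 3.412 ft.
V = (1.486/n) R^(2/3) √S = (1.486/0.014) × 3.412^(2/3) × √0.0059 = 18.48 ft/s. Hydraulic depth D_h = A/T = 116.4/30.52 = 3.815 ft.
Froude number Fr = V/√(g·D_h) = 18.48/√(32.2×3.815) = 1.67, which is greater than 1, so the flow is supercritical.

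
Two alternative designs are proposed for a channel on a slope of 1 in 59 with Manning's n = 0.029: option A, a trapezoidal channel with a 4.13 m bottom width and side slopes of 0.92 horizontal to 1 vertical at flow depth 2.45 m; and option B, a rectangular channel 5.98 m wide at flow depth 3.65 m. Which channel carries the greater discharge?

channel B

Channel A: With bottom width b = 4.13 m and side slope z = 0.92: A = (b + zy)y = (4.13 + 0.92×2.45)×2.45 = 15.64 m²; P = b + 2y√(1+z²) = 4.13 + 2×2.45×1.359 = 10.79 m. Hydraulic radius R = A/P = 15.64/10.79 = 1.45 m. Q_A = (1/0.029)·15.64·1.45^(2/3)·√0.01695 = 89.94 m³/s.
Channel B: Flow area A = b·y = 5.98 × 3.65 = 21.83 m². Wetted perimeter P = b + 2y = 5.98 + 2×3.65 = 13.28 m. Hydraulic radius R = A/P = 21.83/13.28 = 1.644 m. Q_B = (1/0.029)·21.83·1.644^(2/3)·√0.01695 = 136.5 m³/s.
Q_A = 89.94 m³/s vs Q_B = 136.5 m³/s, so channel B carries more.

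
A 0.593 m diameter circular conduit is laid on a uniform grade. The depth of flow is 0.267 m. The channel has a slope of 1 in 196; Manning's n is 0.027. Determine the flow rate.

Q = 0.0853 m³/s

For a circular section of diameter D = 0.593 m at depth y = 0.267 m, the central angle is θ = 2 arccos(1 − 2y/D) = 2.942 rad. Then A = (D²/8)(θ − sin θ) = 0.1206 m² and P = Dθ/2 = 0.8724 m.
Hydraulic radius R = A/P = 0.1206/0.8724 = 0.1383 m.
Manning's equation: Q = (1/n) A R^(2/3) S^(1/2) = (1/0.027) × 0.1206 × 0.1383^(2/3) × 0.005102^(1/2) = 0.0853 m³/s.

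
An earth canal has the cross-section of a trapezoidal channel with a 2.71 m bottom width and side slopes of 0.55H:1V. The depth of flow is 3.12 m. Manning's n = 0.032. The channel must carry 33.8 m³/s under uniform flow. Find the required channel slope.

S = 0.0039

With bottom width b = 2.71 m and side slope z = 0.55: A = (b + zy)y = (2.71 + 0.55×3.12)×3.12 = 13.81 m²; P = b + 2y√(1+z²) = 2.71 + 2×3.12×1.141 = 9.832 m.
Hydraulic radius R = A/P = 13.81/9.832 = 1.405 m.
From Manning's equation, S = [nQ / (1 A R^(2/3))]² = [0.032 × 33.8 / (1 × 13.81 × 1.405^(2/3))]² = 0.0039.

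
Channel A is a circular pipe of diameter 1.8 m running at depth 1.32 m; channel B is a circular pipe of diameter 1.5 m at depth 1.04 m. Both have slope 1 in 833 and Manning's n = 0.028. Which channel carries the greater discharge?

Channel A: For a circular section of diameter D = 1.8 m at depth y = 1.32 m, the central angle is θ = 2 arccos(1 − 2y/D) = 4.113 rad. Then A = (D²/8)(θ − sin θ) = 2 m² and P = Dθ/2 = 3.701 m. Hydraulic radius R = A/P = 2/3.701 = 0.5403 m. Q_A = (1/0.028)·2·0.5403^(2/3)·√0.0012 = 1.642 m³/s.
Channel B: For a circular section of diameter D = 1.5 m at depth y = 1.04 m, the central angle is θ = 2 arccos(1 − 2y/D) = 3.936 rad. Then A = (D²/8)(θ − sin θ) = 1.307 m² and P = Dθ/2 = 2.952 m. Hydraulic radius R = A/P = 1.307/2.952 = 0.443 m. Q_B = (1/0.028)·1.307·0.443^(2/3)·√0.0012 = 0.9401 m³/s.
Q_A = 1.642 m³/s vs Q_B = 0.9401 m³/s, so channel A carries more.

channel A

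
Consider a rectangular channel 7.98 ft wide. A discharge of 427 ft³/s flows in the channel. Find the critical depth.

For a rectangular channel, critical depth y_c = (q²/g)^(1/3) where q = Q/b = 427/7.98 = 53.51 ft²/s.
So y_c = (53.51²/32.2)^(1/3) = 4.46 ft.

y_c = 4.46 ft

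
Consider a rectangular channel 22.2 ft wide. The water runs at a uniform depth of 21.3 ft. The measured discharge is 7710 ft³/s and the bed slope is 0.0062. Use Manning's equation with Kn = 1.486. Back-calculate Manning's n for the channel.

Flow area A = b·y = 22.2 × 21.3 = 472.9 ft². Wetted perimeter P = b + 2y = 22.2 + 2×21.3 = 64.8 ft.
Hydraulic radius R = A/P = 472.9/64.8 = 7.297 ft.
Rearranging Manning's equation: n = (1.486/Q) A R^(2/3) S^(1/2) = (1.486/7710) × 472.9 × 7.297^(2/3) × √0.0062 = 0.027.

n = 0.027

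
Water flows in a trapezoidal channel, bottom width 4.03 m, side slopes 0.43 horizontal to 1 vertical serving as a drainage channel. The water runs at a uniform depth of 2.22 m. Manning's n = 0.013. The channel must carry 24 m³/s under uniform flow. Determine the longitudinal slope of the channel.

With bottom width b = 4.03 m and side slope z = 0.43: A = (b + zy)y = (4.03 + 0.43×2.22)×2.22 = 11.07 m²; P = b + 2y√(1+z²) = 4.03 + 2×2.22×1.089 = 8.863 m.
Hydraulic radius R = A/P = 11.07/8.863 = 1.249 m.
From Manning's equation, S = [nQ / (1 A R^(2/3))]² = [0.013 × 24 / (1 × 11.07 × 1.249^(2/3))]² = 0.000591.

S = 0.000591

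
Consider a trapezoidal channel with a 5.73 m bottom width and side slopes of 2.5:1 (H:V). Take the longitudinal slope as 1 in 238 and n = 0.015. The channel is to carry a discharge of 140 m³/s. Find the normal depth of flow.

Manning's equation rearranged: A R^(2/3) = nQ / (1·√S) = 0.015 × 140 / (√0.004202) = 32.4.
Try y = 2.01 m: A R^(2/3) = 25.83 — low.
Try y = 2.72 m: A R^(2/3) = 48.02 — high.
Try y = 2.25 m: A R^(2/3) = 32.45 — close enough.

y_n = 2.25 m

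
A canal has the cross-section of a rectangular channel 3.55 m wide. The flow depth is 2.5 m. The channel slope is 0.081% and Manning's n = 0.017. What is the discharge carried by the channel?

Q = 15.2 m³/s

Flow area A = b·y = 3.55 × 2.5 = 8.875 m². Wetted perimeter P = b + 2y = 3.55 + 2×2.5 = 8.55 m.
Hydraulic radius R = A/P = 8.875/8.55 = 1.038 m.
Manning's equation: Q = (1/n) A R^(2/3) S^(1/2) = (1/0.017) × 8.875 × 1.038^(2/3) × 0.00081^(1/2) = 15.2 m³/s.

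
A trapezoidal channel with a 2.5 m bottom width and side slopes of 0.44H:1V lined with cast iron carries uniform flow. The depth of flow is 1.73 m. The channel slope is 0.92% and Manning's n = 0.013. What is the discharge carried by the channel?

Q = 38.8 m³/s

With bottom width b = 2.5 m and side slope z = 0.44: A = (b + zy)y = (2.5 + 0.44×1.73)×1.73 = 5.642 m²; P = b + 2y√(1+z²) = 2.5 + 2×1.73×1.093 = 6.28 m.
Hydraulic radius R = A/P = 5.642/6.28 = 0.8984 m.
Manning's equation: Q = (1/n) A R^(2/3) S^(1/2) = (1/0.013) × 5.642 × 0.8984^(2/3) × 0.0092^(1/2) = 38.8 m³/s.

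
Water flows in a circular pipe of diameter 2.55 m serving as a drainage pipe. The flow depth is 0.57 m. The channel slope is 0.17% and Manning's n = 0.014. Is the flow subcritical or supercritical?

For a circular section of diameter D = 2.55 m at depth y = 0.57 m, the central angle is θ = 2 arccos(1 − 2y/D) = 1.97 rad. Then A = (D²/8)(θ − sin θ) = 0.8521 m² and P = Dθ/2 = 2.512 m.
Hydraulic radius R = A/P = 0.8521/2.512 = 0.3393 m.
V = (1/n) R^(2/3) √S = (1/0.014) × 0.3393^(2/3) × √0.0017 = 1.433 m/s. Hydraulic depth D_h = A/T = 0.8521/2.125 = 0.4011 m.
Froude number Fr = V/√(g·D_h) = 1.433/√(9.81×0.4011) = 0.722, which is less than 1, so the flow is subcritical.

subcritical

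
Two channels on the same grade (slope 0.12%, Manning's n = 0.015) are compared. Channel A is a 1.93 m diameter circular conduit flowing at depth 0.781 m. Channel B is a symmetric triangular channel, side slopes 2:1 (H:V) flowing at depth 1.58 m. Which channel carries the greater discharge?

Channel A: For a circular section of diameter D = 1.93 m at depth y = 0.781 m, the central angle is θ = 2 arccos(1 − 2y/D) = 2.758 rad. Then A = (D²/8)(θ − sin θ) = 1.11 m² and P = Dθ/2 = 2.661 m. Hydraulic radius R = A/P = 1.11/2.661 = 0.417 m. Q_A = (1/0.015)·1.11·0.417^(2/3)·√0.0012 = 1.431 m³/s.
Channel B: For a triangular section with side slope z = 2: A = zy² = 2×1.58² = 4.993 m²; P = 2y√(1+z²) = 2×1.58×2.236 = 7.066 m. Hydraulic radius R = A/P = 4.993/7.066 = 0.7066 m. Q_B = (1/0.015)·4.993·0.7066^(2/3)·√0.0012 = 9.147 m³/s.
Q_A = 1.431 m³/s vs Q_B = 9.147 m³/s, so channel B carries more.

channel B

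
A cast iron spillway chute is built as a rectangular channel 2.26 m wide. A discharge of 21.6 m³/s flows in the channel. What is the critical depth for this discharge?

y_c = 2.1 m

For a rectangular channel, critical depth y_c = (q²/g)^(1/3) where q = Q/b = 21.6/2.26 = 9.558 m²/s.
So y_c = (9.558²/9.81)^(1/3) = 2.1 m.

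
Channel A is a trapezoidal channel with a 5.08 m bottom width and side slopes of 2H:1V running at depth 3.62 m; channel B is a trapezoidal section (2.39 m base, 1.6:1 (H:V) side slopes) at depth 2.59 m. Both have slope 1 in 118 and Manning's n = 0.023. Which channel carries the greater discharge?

Channel A: With bottom width b = 5.08 m and side slope z = 2: A = (b + zy)y = (5.08 + 2×3.62)×3.62 = 44.6 m²; P = b + 2y√(1+z²) = 5.08 + 2×3.62×2.236 = 21.27 m. Hydraulic radius R = A/P = 44.6/21.27 = 2.097 m. Q_A = (1/0.023)·44.6·2.097^(2/3)·√0.008475 = 292.4 m³/s.
Channel B: With bottom width b = 2.39 m and side slope z = 1.6: A = (b + zy)y = (2.39 + 1.6×2.59)×2.59 = 16.92 m²; P = b + 2y√(1+z²) = 2.39 + 2×2.59×1.887 = 12.16 m. Hydraulic radius R = A/P = 16.92/12.16 = 1.391 m. Q_B = (1/0.023)·16.92·1.391^(2/3)·√0.008475 = 84.42 m³/s.
Q_A = 292.4 m³/s vs Q_B = 84.42 m³/s, so channel A carries more.

channel A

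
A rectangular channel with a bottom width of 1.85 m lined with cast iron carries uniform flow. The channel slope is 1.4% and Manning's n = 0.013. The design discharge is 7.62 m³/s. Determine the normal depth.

y_n = 0.797 m

Manning's equation rearranged: A R^(2/3) = nQ / (1·√S) = 0.013 × 7.62 / (√0.014) = 0.8372.
Trying y = 0.632 m: A R^(2/3) = 0.6085 — short.
Trying y = 0.867 m: A R^(2/3) = 0.9384 — over.
Trying y = 0.797 m: A R^(2/3) = 0.8375 — ≈ 0.8372.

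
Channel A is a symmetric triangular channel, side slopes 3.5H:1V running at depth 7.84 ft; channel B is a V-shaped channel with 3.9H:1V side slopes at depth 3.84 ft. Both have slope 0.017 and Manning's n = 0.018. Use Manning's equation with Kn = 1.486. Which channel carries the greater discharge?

Channel A: For a triangular section with side slope z = 3.5: A = zy² = 3.5×7.84² = 215.1 ft²; P = 2y√(1+z²) = 2×7.84×3.64 = 57.08 ft. Hydraulic radius R = A/P = 215.1/57.08 = 3.769 ft. Q_A = (1.486/0.018)·215.1·3.769^(2/3)·√0.017 = 5608 ft³/s.
Channel B: For a triangular section with side slope z = 3.9: A = zy² = 3.9×3.84² = 57.51 ft²; P = 2y√(1+z²) = 2×3.84×4.026 = 30.92 ft. Hydraulic radius R = A/P = 57.51/30.92 = 1.86 ft. Q_B = (1.486/0.018)·57.51·1.86^(2/3)·√0.017 = 936.2 ft³/s.
Q_A = 5608 ft³/s vs Q_B = 936.2 ft³/s, so channel A carries more.

channel A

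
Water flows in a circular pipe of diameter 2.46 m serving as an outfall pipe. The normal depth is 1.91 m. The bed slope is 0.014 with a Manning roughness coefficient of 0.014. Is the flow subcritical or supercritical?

For a circular section of diameter D = 2.46 m at depth y = 1.91 m, the central angle is θ = 2 arccos(1 − 2y/D) = 4.313 rad. Then A = (D²/8)(θ − sin θ) = 3.96 m² and P = Dθ/2 = 5.305 m.
Hydraulic radius R = A/P = 3.96/5.305 = 0.7464 m.
V = (1/n) R^(2/3) √S = (1/0.014) × 0.7464^(2/3) × √0.014 = 6.954 m/s. Hydraulic depth D_h = A/T = 3.96/2.05 = 1.932 m.
Froude number Fr = V/√(g·D_h) = 6.954/√(9.81×1.932) = 1.6, which is greater than 1, so the flow is supercritical.

supercritical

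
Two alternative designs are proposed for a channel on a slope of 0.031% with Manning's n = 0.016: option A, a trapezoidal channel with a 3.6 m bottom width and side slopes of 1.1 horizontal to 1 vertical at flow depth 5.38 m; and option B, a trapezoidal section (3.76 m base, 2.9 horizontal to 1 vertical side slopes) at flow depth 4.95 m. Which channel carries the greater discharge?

Channel A: With bottom width b = 3.6 m and side slope z = 1.1: A = (b + zy)y = (3.6 + 1.1×5.38)×5.38 = 51.21 m²; P = b + 2y√(1+z²) = 3.6 + 2×5.38×1.487 = 19.6 m. Hydraulic radius R = A/P = 51.21/19.6 = 2.613 m. Q_A = (1/0.016)·51.21·2.613^(2/3)·√0.00031 = 106.9 m³/s.
Channel B: With bottom width b = 3.76 m and side slope z = 2.9: A = (b + zy)y = (3.76 + 2.9×4.95)×4.95 = 89.67 m²; P = b + 2y√(1+z²) = 3.76 + 2×4.95×3.068 = 34.13 m. Hydraulic radius R = A/P = 89.67/34.13 = 2.627 m. Q_B = (1/0.016)·89.67·2.627^(2/3)·√0.00031 = 187.9 m³/s.
Q_A = 106.9 m³/s vs Q_B = 187.9 m³/s, so channel B carries more.

channel B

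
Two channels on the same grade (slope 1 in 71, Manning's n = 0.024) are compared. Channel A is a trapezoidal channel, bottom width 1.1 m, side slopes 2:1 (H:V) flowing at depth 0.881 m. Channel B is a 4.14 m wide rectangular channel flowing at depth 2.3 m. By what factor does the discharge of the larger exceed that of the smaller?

6.34

Channel A: With bottom width b = 1.1 m and side slope z = 2: A = (b + zy)y = (1.1 + 2×0.881)×0.881 = 2.521 m²; P = b + 2y√(1+z²) = 1.1 + 2×0.881×2.236 = 5.04 m. Hydraulic radius R = A/P = 2.521/5.04 = 0.5003 m. Q_A = (1/0.024)·2.521·0.5003^(2/3)·√0.01408 = 7.858 m³/s.
Channel B: Flow area A = b·y = 4.14 × 2.3 = 9.522 m². Wetted perimeter P = b + 2y = 4.14 + 2×2.3 = 8.74 m. Hydraulic radius R = A/P = 9.522/8.74 = 1.089 m. Q_B = (1/0.024)·9.522·1.089^(2/3)·√0.01408 = 49.85 m³/s.
The larger discharge is 49.85 m³/s and the smaller is 7.858 m³/s; the ratio is 6.34.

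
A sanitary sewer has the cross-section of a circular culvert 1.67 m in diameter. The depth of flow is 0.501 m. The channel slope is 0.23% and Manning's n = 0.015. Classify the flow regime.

For a circular section of diameter D = 1.67 m at depth y = 0.501 m, the central angle is θ = 2 arccos(1 − 2y/D) = 2.319 rad. Then A = (D²/8)(θ − sin θ) = 0.5527 m² and P = Dθ/2 = 1.936 m.
Hydraulic radius R = A/P = 0.5527/1.936 = 0.2855 m.
V = (1/n) R^(2/3) √S = (1/0.015) × 0.2855^(2/3) × √0.0023 = 1.386 m/s. Hydraulic depth D_h = A/T = 0.5527/1.531 = 0.3611 m.
Froude number Fr = V/√(g·D_h) = 1.386/√(9.81×0.3611) = 0.737, which is less than 1, so the flow is subcritical.

subcritical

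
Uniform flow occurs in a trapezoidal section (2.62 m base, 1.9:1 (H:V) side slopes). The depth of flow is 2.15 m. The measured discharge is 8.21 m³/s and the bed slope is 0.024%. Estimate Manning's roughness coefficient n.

n = 0.031

With bottom width b = 2.62 m and side slope z = 1.9: A = (b + zy)y = (2.62 + 1.9×2.15)×2.15 = 14.42 m²; P = b + 2y√(1+z²) = 2.62 + 2×2.15×2.147 = 11.85 m.
Hydraulic radius R = A/P = 14.42/11.85 = 1.216 m.
Rearranging Manning's equation: n = (1/Q) A R^(2/3) S^(1/2) = (1/8.21) × 14.42 × 1.216^(2/3) × √0.00024 = 0.031.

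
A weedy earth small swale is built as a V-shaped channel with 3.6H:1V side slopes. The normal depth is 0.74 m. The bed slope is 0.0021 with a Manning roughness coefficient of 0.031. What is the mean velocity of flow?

V = 0.743 m/s

For a triangular section with side slope z = 3.6: A = zy² = 3.6×0.74² = 1.971 m²; P = 2y√(1+z²) = 2×0.74×3.736 = 5.53 m.
Hydraulic radius R = A/P = 1.971/5.53 = 0.3565 m.
From Manning's equation, V = (1/n) R^(2/3) S^(1/2) = (1/0.031) × 0.3565^(2/3) × 0.0021^(1/2) = 0.743 m/s.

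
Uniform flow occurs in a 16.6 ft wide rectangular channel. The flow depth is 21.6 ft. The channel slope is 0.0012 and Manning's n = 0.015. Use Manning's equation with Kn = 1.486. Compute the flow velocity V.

V = 11.3 ft/s

Flow area A = b·y = 16.6 × 21.6 = 358.6 ft². Wetted perimeter P = b + 2y = 16.6 + 2×21.6 = 59.8 ft.
Hydraulic radius R = A/P = 358.6/59.8 = 5.996 ft.
From Manning's equation, V = (1.486/n) R^(2/3) S^(1/2) = (1.486/0.015) × 5.996^(2/3) × 0.0012^(1/2) = 11.3 ft/s.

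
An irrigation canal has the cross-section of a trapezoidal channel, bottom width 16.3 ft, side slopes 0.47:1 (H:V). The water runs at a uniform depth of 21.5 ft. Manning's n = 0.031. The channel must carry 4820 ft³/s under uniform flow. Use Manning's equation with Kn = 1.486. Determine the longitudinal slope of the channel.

With bottom width b = 16.3 ft and side slope z = 0.47: A = (b + zy)y = (16.3 + 0.47×21.5)×21.5 = 567.7 ft²; P = b + 2y√(1+z²) = 16.3 + 2×21.5×1.105 = 63.81 ft.
Hydraulic radius R = A/P = 567.7/63.81 = 8.896 ft.
From Manning's equation, S = [nQ / (1.486 A R^(2/3))]² = [0.031 × 4820 / (1.486 × 567.7 × 8.896^(2/3))]² = 0.0017.

S = 0.0017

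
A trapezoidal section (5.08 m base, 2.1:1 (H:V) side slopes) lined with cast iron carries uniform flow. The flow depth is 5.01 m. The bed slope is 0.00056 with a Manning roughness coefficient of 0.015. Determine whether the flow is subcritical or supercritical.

subcritical

With bottom width b = 5.08 m and side slope z = 2.1: A = (b + zy)y = (5.08 + 2.1×5.01)×5.01 = 78.16 m²; P = b + 2y√(1+z²) = 5.08 + 2×5.01×2.326 = 28.39 m.
Hydraulic radius R = A/P = 78.16/28.39 = 2.754 m.
V = (1/n) R^(2/3) √S = (1/0.015) × 2.754^(2/3) × √0.00056 = 3.099 m/s. Hydraulic depth D_h = A/T = 78.16/26.12 = 2.992 m.
Froude number Fr = V/√(g·D_h) = 3.099/√(9.81×2.992) = 0.572, which is less than 1, so the flow is subcritical.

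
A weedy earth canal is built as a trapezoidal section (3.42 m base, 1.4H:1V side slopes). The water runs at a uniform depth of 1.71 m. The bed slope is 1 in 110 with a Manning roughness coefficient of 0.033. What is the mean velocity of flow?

With bottom width b = 3.42 m and side slope z = 1.4: A = (b + zy)y = (3.42 + 1.4×1.71)×1.71 = 9.942 m²; P = b + 2y√(1+z²) = 3.42 + 2×1.71×1.72 = 9.304 m.
Hydraulic radius R = A/P = 9.942/9.304 = 1.069 m.
From Manning's equation, V = (1/n) R^(2/3) S^(1/2) = (1/0.033) × 1.069^(2/3) × 0.009091^(1/2) = 3.02 m/s.

V = 3.02 m/s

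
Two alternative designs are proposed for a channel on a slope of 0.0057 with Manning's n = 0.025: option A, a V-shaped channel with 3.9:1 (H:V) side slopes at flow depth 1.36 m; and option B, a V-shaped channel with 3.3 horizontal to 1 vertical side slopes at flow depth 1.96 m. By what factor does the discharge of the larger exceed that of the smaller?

Channel A: For a triangular section with side slope z = 3.9: A = zy² = 3.9×1.36² = 7.213 m²; P = 2y√(1+z²) = 2×1.36×4.026 = 10.95 m. Hydraulic radius R = A/P = 7.213/10.95 = 0.6587 m. Q_A = (1/0.025)·7.213·0.6587^(2/3)·√0.0057 = 16.49 m³/s.
Channel B: For a triangular section with side slope z = 3.3: A = zy² = 3.3×1.96² = 12.68 m²; P = 2y√(1+z²) = 2×1.96×3.448 = 13.52 m. Hydraulic radius R = A/P = 12.68/13.52 = 0.9379 m. Q_B = (1/0.025)·12.68·0.9379^(2/3)·√0.0057 = 36.68 m³/s.
The larger discharge is 36.68 m³/s and the smaller is 16.49 m³/s; the ratio is 2.22.

2.22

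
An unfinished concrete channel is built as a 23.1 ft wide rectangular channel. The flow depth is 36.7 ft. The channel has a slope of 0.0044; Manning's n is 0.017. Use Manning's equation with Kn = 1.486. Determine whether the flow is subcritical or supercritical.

subcritical

Flow area A = b·y = 23.1 × 36.7 = 847.8 ft². Wetted perimeter P = b + 2y = 23.1 + 2×36.7 = 96.5 ft.
Hydraulic radius R = A/P = 847.8/96.5 = 8.785 ft.
V = (1.486/n) R^(2/3) √S = (1.486/0.017) × 8.785^(2/3) × √0.0044 = 24.69 ft/s. Hydraulic depth D_h = A/T = 847.8/23.1 = 36.7 ft.
Froude number Fr = V/√(g·D_h) = 24.69/√(32.2×36.7) = 0.718, which is less than 1, so the flow is subcritical.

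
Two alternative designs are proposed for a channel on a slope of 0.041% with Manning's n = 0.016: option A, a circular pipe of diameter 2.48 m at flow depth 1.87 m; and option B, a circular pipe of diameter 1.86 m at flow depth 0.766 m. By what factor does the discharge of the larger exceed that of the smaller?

Channel A: For a circular section of diameter D = 2.48 m at depth y = 1.87 m, the central angle is θ = 2 arccos(1 − 2y/D) = 4.207 rad. Then A = (D²/8)(θ − sin θ) = 3.908 m² and P = Dθ/2 = 5.217 m. Hydraulic radius R = A/P = 3.908/5.217 = 0.749 m. Q_A = (1/0.016)·3.908·0.749^(2/3)·√0.00041 = 4.078 m³/s.
Channel B: For a circular section of diameter D = 1.86 m at depth y = 0.766 m, the central angle is θ = 2 arccos(1 − 2y/D) = 2.787 rad. Then A = (D²/8)(θ − sin θ) = 1.055 m² and P = Dθ/2 = 2.592 m. Hydraulic radius R = A/P = 1.055/2.592 = 0.4071 m. Q_B = (1/0.016)·1.055·0.4071^(2/3)·√0.00041 = 0.7334 m³/s.
The larger discharge is 4.078 m³/s and the smaller is 0.7334 m³/s; the ratio is 5.56.

5.56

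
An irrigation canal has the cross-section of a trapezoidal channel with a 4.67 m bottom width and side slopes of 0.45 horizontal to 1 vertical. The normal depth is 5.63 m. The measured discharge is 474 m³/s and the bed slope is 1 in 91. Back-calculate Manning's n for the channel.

n = 0.016

With bottom width b = 4.67 m and side slope z = 0.45: A = (b + zy)y = (4.67 + 0.45×5.63)×5.63 = 40.56 m²; P = b + 2y√(1+z²) = 4.67 + 2×5.63×1.097 = 17.02 m.
Hydraulic radius R = A/P = 40.56/17.02 = 2.383 m.
Rearranging Manning's equation: n = (1/Q) A R^(2/3) S^(1/2) = (1/474) × 40.56 × 2.383^(2/3) × √0.01099 = 0.016.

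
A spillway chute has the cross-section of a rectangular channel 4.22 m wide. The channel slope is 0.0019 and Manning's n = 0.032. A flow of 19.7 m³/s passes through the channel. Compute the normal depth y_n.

Manning's equation rearranged: A R^(2/3) = nQ / (1·√S) = 0.032 × 19.7 / (√0.0019) = 14.46.
At y = 2.59 m: A R^(2/3) = 12.09 — short.
At y = 3.48 m: A R^(2/3) = 17.61 — over.
At y = 2.98 m: A R^(2/3) = 14.48 — ≈ 14.46.

y_n = 2.98 m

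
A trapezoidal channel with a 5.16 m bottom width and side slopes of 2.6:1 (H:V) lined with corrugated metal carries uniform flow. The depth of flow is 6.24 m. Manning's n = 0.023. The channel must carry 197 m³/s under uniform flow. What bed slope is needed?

S = 0.000231

With bottom width b = 5.16 m and side slope z = 2.6: A = (b + zy)y = (5.16 + 2.6×6.24)×6.24 = 133.4 m²; P = b + 2y√(1+z²) = 5.16 + 2×6.24×2.786 = 39.93 m.
Hydraulic radius R = A/P = 133.4/39.93 = 3.342 m.
From Manning's equation, S = [nQ / (1 A R^(2/3))]² = [0.023 × 197 / (1 × 133.4 × 3.342^(2/3))]² = 0.000231.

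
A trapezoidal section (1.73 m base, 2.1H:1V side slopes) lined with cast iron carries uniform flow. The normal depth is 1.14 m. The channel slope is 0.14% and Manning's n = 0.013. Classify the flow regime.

subcritical

With bottom width b = 1.73 m and side slope z = 2.1: A = (b + zy)y = (1.73 + 2.1×1.14)×1.14 = 4.701 m²; P = b + 2y√(1+z²) = 1.73 + 2×1.14×2.326 = 7.033 m.
Hydraulic radius R = A/P = 4.701/7.033 = 0.6685 m.
V = (1/n) R^(2/3) √S = (1/0.013) × 0.6685^(2/3) × √0.0014 = 2.2 m/s. Hydraulic depth D_h = A/T = 4.701/6.518 = 0.7213 m.
Froude number Fr = V/√(g·D_h) = 2.2/√(9.81×0.7213) = 0.827, which is less than 1, so the flow is subcritical.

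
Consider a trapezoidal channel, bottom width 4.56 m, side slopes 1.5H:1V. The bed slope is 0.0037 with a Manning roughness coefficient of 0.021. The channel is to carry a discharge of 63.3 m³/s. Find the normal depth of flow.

y_n = 2.22 m

Manning's equation rearranged: A R^(2/3) = nQ / (1·√S) = 0.021 × 63.3 / (√0.0037) = 21.85.
Trying y = 2.7 m: A R^(2/3) = 32.15 — too large.
Trying y = 1.58 m: A R^(2/3) = 11.44 — too small.
Trying y = 2.22 m: A R^(2/3) = 21.86 — close enough.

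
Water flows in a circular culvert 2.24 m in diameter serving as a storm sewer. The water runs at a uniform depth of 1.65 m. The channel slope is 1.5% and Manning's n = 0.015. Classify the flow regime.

For a circular section of diameter D = 2.24 m at depth y = 1.65 m, the central angle is θ = 2 arccos(1 − 2y/D) = 4.127 rad. Then A = (D²/8)(θ − sin θ) = 3.112 m² and P = Dθ/2 = 4.623 m.
Hydraulic radius R = A/P = 3.112/4.623 = 0.6731 m.
V = (1/n) R^(2/3) √S = (1/0.015) × 0.6731^(2/3) × √0.015 = 6.271 m/s. Hydraulic depth D_h = A/T = 3.112/1.973 = 1.577 m.
Froude number Fr = V/√(g·D_h) = 6.271/√(9.81×1.577) = 1.59, which is greater than 1, so the flow is supercritical.

supercritical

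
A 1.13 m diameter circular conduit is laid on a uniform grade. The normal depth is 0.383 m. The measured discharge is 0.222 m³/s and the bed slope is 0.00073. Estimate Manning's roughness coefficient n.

n = 0.013

For a circular section of diameter D = 1.13 m at depth y = 0.383 m, the central angle is θ = 2 arccos(1 − 2y/D) = 2.486 rad. Then A = (D²/8)(θ − sin θ) = 0.2994 m² and P = Dθ/2 = 1.404 m.
Hydraulic radius R = A/P = 0.2994/1.404 = 0.2132 m.
Rearranging Manning's equation: n = (1/Q) A R^(2/3) S^(1/2) = (1/0.222) × 0.2994 × 0.2132^(2/3) × √0.00073 = 0.013.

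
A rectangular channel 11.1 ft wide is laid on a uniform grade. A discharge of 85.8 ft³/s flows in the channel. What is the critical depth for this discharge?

For a rectangular channel, critical depth y_c = (q²/g)^(1/3) where q = Q/b = 85.8/11.1 = 7.73 ft²/s.
So y_c = (7.73²/32.2)^(1/3) = 1.23 ft.

y_c = 1.23 ft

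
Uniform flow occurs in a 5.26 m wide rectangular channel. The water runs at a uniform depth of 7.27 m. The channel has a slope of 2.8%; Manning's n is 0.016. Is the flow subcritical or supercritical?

supercritical

Flow area A = b·y = 5.26 × 7.27 = 38.24 m². Wetted perimeter P = b + 2y = 5.26 + 2×7.27 = 19.8 m.
Hydraulic radius R = A/P = 38.24/19.8 = 1.931 m.
V = (1/n) R^(2/3) √S = (1/0.016) × 1.931^(2/3) × √0.028 = 16.22 m/s. Hydraulic depth D_h = A/T = 38.24/5.26 = 7.27 m.
Froude number Fr = V/√(g·D_h) = 16.22/√(9.81×7.27) = 1.92, which is greater than 1, so the flow is supercritical.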